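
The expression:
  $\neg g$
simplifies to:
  $\neg g$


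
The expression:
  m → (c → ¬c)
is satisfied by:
  {m: False, c: False}
  {c: True, m: False}
  {m: True, c: False}


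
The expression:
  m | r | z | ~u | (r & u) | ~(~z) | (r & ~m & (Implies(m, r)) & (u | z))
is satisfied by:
  {r: True, z: True, m: True, u: False}
  {r: True, z: True, u: False, m: False}
  {r: True, m: True, u: False, z: False}
  {r: True, u: False, m: False, z: False}
  {z: True, m: True, u: False, r: False}
  {z: True, u: False, m: False, r: False}
  {m: True, z: False, u: False, r: False}
  {z: False, u: False, m: False, r: False}
  {z: True, r: True, u: True, m: True}
  {z: True, r: True, u: True, m: False}
  {r: True, u: True, m: True, z: False}
  {r: True, u: True, z: False, m: False}
  {m: True, u: True, z: True, r: False}
  {u: True, z: True, r: False, m: False}
  {u: True, m: True, r: False, z: False}


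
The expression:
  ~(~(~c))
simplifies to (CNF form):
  ~c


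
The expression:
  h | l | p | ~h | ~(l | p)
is always true.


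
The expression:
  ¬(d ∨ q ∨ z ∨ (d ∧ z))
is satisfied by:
  {q: False, d: False, z: False}


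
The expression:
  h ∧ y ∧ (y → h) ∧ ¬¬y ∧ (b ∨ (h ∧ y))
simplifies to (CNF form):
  h ∧ y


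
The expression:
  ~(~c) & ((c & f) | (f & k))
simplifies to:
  c & f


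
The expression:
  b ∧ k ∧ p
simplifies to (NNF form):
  b ∧ k ∧ p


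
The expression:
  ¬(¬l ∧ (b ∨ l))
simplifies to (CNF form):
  l ∨ ¬b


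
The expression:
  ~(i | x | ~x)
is never true.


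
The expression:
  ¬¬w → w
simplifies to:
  True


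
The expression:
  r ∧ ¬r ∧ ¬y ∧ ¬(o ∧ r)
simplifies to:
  False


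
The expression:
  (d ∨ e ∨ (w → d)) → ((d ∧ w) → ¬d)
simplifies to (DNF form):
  ¬d ∨ ¬w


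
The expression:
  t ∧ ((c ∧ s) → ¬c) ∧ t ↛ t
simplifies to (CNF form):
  False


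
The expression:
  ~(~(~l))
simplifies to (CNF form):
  ~l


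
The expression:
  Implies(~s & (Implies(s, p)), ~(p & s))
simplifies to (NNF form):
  True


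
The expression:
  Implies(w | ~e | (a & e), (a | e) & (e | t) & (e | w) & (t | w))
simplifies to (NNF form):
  (e & t) | (e & w) | (e & ~a) | (a & t & w)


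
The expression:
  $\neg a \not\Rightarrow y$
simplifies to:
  $\neg a \wedge \neg y$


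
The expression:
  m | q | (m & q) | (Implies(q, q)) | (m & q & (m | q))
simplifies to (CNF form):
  True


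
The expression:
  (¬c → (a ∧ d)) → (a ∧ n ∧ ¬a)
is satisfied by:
  {d: False, c: False, a: False}
  {a: True, d: False, c: False}
  {d: True, a: False, c: False}


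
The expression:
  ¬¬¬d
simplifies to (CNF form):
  ¬d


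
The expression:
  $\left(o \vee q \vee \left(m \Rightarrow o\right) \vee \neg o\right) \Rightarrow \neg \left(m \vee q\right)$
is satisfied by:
  {q: False, m: False}


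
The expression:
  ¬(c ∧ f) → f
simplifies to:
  f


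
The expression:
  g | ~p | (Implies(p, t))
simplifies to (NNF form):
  g | t | ~p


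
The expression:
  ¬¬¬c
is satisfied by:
  {c: False}


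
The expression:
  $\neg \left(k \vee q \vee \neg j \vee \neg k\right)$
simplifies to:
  $\text{False}$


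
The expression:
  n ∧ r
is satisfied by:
  {r: True, n: True}


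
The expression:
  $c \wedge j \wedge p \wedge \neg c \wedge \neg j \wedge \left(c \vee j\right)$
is never true.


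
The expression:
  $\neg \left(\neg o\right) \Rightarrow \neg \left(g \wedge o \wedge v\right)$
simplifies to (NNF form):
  $\neg g \vee \neg o \vee \neg v$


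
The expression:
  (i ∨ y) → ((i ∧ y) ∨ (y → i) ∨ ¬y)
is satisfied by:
  {i: True, y: False}
  {y: False, i: False}
  {y: True, i: True}


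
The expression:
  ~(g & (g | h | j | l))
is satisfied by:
  {g: False}


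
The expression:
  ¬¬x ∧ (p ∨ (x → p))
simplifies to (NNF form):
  p ∧ x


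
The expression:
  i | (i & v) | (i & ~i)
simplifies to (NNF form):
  i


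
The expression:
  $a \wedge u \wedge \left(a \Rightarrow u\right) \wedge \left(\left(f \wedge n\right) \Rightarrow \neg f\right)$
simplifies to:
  $a \wedge u \wedge \left(\neg f \vee \neg n\right)$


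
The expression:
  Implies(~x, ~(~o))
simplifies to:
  o | x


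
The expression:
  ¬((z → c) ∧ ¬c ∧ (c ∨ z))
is always true.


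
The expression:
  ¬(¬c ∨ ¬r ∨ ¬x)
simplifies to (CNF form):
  c ∧ r ∧ x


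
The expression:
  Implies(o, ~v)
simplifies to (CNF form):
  ~o | ~v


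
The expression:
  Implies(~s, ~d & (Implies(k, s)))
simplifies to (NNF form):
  s | (~d & ~k)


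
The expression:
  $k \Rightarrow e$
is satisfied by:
  {e: True, k: False}
  {k: False, e: False}
  {k: True, e: True}


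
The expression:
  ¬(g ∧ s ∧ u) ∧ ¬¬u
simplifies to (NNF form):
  u ∧ (¬g ∨ ¬s)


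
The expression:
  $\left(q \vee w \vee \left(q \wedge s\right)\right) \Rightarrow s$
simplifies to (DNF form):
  $s \vee \left(\neg q \wedge \neg w\right)$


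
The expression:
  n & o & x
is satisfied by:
  {x: True, o: True, n: True}


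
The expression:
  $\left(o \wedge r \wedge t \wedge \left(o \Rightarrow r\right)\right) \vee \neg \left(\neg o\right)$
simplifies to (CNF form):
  $o$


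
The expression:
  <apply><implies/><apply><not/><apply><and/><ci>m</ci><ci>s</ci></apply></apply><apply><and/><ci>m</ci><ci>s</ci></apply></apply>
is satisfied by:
  {m: True, s: True}


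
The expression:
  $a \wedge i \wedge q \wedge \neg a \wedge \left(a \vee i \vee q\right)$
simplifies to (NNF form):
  $\text{False}$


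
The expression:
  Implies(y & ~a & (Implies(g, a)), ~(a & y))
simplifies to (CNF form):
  True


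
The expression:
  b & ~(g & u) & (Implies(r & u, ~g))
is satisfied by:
  {b: True, g: False, u: False}
  {b: True, u: True, g: False}
  {b: True, g: True, u: False}


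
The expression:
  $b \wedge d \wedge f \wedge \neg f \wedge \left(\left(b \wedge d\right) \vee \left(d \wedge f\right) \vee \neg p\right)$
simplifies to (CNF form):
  $\text{False}$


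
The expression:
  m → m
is always true.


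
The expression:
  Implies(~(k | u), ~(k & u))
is always true.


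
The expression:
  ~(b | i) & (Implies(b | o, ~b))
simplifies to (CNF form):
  ~b & ~i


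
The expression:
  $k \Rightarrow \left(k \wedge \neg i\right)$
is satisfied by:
  {k: False, i: False}
  {i: True, k: False}
  {k: True, i: False}


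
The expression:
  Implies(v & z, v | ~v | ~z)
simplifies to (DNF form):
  True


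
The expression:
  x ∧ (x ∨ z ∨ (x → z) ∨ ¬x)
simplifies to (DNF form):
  x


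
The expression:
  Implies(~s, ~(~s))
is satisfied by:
  {s: True}


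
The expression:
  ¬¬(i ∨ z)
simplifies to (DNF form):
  i ∨ z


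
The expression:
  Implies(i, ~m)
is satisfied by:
  {m: False, i: False}
  {i: True, m: False}
  {m: True, i: False}


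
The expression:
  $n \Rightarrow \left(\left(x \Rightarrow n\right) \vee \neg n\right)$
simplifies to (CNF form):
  $\text{True}$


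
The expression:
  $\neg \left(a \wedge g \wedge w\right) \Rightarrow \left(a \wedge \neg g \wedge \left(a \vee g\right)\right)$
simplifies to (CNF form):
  $a \wedge \left(w \vee \neg g\right)$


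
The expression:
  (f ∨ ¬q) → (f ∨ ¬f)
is always true.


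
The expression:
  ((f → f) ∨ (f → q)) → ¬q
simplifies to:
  ¬q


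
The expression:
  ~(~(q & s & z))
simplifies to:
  q & s & z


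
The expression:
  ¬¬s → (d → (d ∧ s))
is always true.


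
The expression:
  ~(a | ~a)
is never true.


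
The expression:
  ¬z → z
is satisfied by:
  {z: True}


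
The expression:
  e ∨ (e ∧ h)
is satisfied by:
  {e: True}


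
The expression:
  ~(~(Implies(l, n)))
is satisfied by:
  {n: True, l: False}
  {l: False, n: False}
  {l: True, n: True}


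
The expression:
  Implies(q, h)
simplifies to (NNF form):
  h | ~q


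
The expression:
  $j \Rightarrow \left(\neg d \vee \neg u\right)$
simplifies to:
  $\neg d \vee \neg j \vee \neg u$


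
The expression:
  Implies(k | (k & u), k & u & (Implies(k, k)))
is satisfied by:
  {u: True, k: False}
  {k: False, u: False}
  {k: True, u: True}


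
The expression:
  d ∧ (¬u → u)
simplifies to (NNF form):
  d ∧ u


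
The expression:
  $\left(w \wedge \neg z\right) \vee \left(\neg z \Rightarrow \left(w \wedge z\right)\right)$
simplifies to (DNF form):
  $w \vee z$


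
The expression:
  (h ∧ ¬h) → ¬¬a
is always true.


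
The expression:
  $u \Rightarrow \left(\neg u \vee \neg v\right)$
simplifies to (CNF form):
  $\neg u \vee \neg v$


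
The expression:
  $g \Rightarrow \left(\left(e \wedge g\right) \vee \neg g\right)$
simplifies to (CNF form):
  $e \vee \neg g$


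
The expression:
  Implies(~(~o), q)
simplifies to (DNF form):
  q | ~o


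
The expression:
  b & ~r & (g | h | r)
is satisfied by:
  {b: True, g: True, h: True, r: False}
  {b: True, g: True, h: False, r: False}
  {b: True, h: True, g: False, r: False}


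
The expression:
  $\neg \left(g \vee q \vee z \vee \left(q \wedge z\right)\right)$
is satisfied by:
  {q: False, g: False, z: False}


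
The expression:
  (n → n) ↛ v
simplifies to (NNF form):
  ¬v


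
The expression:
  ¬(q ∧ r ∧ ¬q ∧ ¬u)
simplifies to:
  True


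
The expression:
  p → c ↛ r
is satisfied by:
  {c: True, r: False, p: False}
  {r: False, p: False, c: False}
  {c: True, r: True, p: False}
  {r: True, c: False, p: False}
  {p: True, c: True, r: False}


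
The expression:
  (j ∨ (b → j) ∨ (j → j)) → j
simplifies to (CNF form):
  j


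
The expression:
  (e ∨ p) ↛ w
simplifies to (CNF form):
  ¬w ∧ (e ∨ p)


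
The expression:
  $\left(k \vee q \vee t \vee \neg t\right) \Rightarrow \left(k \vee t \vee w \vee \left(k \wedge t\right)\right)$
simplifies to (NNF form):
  $k \vee t \vee w$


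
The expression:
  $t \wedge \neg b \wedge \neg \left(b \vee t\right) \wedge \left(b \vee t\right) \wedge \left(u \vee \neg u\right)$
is never true.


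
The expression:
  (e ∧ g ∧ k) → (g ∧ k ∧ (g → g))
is always true.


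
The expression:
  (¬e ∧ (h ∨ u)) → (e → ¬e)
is always true.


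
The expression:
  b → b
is always true.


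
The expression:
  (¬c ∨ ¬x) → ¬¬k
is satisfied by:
  {k: True, c: True, x: True}
  {k: True, c: True, x: False}
  {k: True, x: True, c: False}
  {k: True, x: False, c: False}
  {c: True, x: True, k: False}


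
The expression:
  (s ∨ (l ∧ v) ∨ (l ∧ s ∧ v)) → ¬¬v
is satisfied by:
  {v: True, s: False}
  {s: False, v: False}
  {s: True, v: True}


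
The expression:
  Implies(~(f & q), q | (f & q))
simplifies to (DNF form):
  q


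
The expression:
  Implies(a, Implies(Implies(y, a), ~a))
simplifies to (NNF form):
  ~a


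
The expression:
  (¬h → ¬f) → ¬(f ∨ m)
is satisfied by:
  {f: False, m: False, h: False}
  {h: True, f: False, m: False}
  {f: True, h: False, m: False}
  {m: True, f: True, h: False}


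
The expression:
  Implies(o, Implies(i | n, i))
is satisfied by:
  {i: True, o: False, n: False}
  {o: False, n: False, i: False}
  {i: True, n: True, o: False}
  {n: True, o: False, i: False}
  {i: True, o: True, n: False}
  {o: True, i: False, n: False}
  {i: True, n: True, o: True}


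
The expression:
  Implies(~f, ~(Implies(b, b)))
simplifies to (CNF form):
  f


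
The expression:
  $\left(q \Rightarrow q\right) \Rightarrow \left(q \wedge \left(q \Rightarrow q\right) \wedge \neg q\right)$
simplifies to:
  $\text{False}$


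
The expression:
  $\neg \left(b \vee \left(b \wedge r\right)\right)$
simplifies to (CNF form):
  $\neg b$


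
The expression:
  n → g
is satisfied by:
  {g: True, n: False}
  {n: False, g: False}
  {n: True, g: True}


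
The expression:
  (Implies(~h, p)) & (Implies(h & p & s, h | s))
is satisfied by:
  {p: True, h: True}
  {p: True, h: False}
  {h: True, p: False}


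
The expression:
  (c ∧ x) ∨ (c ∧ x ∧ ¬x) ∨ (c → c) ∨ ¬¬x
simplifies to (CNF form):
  True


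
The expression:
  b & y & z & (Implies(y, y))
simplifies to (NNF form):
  b & y & z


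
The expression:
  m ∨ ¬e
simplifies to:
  m ∨ ¬e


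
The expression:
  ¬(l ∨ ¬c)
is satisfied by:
  {c: True, l: False}


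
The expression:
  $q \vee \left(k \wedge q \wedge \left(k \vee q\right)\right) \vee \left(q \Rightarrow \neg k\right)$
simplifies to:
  $\text{True}$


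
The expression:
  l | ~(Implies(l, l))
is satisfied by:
  {l: True}


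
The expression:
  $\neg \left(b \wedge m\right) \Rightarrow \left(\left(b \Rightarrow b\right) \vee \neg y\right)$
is always true.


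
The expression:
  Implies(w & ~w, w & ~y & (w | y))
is always true.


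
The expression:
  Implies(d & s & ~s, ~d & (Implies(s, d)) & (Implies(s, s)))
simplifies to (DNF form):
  True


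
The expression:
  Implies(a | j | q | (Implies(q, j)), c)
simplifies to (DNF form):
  c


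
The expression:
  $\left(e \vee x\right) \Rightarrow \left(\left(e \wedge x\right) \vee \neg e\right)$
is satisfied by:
  {x: True, e: False}
  {e: False, x: False}
  {e: True, x: True}


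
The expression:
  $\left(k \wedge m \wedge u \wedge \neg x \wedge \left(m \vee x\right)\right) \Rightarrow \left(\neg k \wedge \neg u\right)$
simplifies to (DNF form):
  $x \vee \neg k \vee \neg m \vee \neg u$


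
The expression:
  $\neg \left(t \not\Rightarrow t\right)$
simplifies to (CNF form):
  $\text{True}$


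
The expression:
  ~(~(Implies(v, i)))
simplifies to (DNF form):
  i | ~v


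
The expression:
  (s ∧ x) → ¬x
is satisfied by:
  {s: False, x: False}
  {x: True, s: False}
  {s: True, x: False}


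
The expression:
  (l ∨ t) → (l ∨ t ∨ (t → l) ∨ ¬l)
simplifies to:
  True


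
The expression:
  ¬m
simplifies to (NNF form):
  ¬m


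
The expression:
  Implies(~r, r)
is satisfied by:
  {r: True}


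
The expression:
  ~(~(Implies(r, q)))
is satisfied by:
  {q: True, r: False}
  {r: False, q: False}
  {r: True, q: True}


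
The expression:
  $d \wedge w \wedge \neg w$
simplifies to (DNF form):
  $\text{False}$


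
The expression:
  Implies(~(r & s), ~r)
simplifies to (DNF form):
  s | ~r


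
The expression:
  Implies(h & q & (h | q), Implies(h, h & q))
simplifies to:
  True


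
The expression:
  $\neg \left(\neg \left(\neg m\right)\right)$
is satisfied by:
  {m: False}


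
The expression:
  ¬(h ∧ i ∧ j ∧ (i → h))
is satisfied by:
  {h: False, i: False, j: False}
  {j: True, h: False, i: False}
  {i: True, h: False, j: False}
  {j: True, i: True, h: False}
  {h: True, j: False, i: False}
  {j: True, h: True, i: False}
  {i: True, h: True, j: False}


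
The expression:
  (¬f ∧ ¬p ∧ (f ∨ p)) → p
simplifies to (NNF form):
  True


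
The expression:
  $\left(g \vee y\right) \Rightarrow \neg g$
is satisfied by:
  {g: False}


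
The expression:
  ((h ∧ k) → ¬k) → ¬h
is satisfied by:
  {k: True, h: False}
  {h: False, k: False}
  {h: True, k: True}


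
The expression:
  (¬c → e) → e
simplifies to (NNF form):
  e ∨ ¬c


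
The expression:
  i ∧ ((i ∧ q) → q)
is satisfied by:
  {i: True}


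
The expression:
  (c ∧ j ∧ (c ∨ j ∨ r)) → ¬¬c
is always true.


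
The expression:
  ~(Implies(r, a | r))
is never true.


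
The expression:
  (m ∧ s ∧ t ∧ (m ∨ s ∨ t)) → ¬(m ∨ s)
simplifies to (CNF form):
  ¬m ∨ ¬s ∨ ¬t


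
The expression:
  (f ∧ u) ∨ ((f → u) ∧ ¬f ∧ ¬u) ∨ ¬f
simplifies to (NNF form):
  u ∨ ¬f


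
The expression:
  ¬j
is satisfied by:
  {j: False}


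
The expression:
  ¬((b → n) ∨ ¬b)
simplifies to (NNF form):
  b ∧ ¬n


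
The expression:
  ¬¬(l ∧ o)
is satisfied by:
  {o: True, l: True}


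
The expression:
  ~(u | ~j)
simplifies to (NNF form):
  j & ~u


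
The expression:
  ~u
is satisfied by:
  {u: False}


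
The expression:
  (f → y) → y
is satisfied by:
  {y: True, f: True}
  {y: True, f: False}
  {f: True, y: False}


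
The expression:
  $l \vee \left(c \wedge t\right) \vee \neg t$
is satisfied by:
  {l: True, c: True, t: False}
  {l: True, t: False, c: False}
  {c: True, t: False, l: False}
  {c: False, t: False, l: False}
  {l: True, c: True, t: True}
  {l: True, t: True, c: False}
  {c: True, t: True, l: False}


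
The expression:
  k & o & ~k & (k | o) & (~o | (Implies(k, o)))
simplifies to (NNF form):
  False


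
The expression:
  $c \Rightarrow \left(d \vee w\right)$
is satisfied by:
  {w: True, d: True, c: False}
  {w: True, c: False, d: False}
  {d: True, c: False, w: False}
  {d: False, c: False, w: False}
  {w: True, d: True, c: True}
  {w: True, c: True, d: False}
  {d: True, c: True, w: False}


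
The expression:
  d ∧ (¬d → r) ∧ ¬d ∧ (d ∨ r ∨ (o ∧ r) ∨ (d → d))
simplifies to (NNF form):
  False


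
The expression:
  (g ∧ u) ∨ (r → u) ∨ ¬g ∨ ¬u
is always true.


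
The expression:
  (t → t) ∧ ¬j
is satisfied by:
  {j: False}


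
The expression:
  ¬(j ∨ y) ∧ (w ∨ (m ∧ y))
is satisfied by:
  {w: True, y: False, j: False}


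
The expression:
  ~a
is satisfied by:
  {a: False}


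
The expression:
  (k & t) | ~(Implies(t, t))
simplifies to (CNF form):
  k & t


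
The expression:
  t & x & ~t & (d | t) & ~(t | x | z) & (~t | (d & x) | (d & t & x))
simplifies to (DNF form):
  False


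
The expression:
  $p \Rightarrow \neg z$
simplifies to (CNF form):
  $\neg p \vee \neg z$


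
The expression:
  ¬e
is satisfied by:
  {e: False}


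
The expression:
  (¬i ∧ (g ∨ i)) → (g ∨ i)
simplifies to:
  True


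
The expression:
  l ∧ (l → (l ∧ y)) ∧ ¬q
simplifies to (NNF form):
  l ∧ y ∧ ¬q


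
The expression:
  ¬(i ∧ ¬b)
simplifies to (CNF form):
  b ∨ ¬i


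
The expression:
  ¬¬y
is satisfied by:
  {y: True}


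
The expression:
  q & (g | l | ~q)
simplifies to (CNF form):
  q & (g | l)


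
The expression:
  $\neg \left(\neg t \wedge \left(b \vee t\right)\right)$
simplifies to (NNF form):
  $t \vee \neg b$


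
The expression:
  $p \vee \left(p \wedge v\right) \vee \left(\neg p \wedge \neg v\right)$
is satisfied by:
  {p: True, v: False}
  {v: False, p: False}
  {v: True, p: True}


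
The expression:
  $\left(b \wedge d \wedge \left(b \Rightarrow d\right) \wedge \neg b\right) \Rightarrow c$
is always true.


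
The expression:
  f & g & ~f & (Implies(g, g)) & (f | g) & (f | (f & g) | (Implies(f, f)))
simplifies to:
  False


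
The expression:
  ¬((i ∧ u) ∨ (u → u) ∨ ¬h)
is never true.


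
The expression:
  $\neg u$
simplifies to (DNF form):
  $\neg u$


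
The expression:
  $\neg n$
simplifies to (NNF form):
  $\neg n$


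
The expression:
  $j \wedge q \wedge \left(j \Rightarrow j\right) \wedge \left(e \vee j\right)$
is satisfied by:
  {j: True, q: True}


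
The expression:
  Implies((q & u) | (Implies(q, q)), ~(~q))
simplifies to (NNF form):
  q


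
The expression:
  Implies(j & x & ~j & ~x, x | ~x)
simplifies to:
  True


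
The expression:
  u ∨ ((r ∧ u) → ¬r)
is always true.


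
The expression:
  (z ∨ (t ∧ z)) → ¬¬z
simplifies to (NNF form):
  True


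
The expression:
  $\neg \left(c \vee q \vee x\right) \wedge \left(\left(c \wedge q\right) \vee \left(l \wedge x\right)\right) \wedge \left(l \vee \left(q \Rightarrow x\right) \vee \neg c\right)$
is never true.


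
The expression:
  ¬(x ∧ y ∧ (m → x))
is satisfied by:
  {y: False, x: False}
  {x: True, y: False}
  {y: True, x: False}


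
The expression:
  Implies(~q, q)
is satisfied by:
  {q: True}


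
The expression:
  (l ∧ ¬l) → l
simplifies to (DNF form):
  True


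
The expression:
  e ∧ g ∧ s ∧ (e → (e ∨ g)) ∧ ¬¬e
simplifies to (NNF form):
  e ∧ g ∧ s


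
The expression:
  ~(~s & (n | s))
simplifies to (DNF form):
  s | ~n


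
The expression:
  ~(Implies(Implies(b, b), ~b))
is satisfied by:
  {b: True}


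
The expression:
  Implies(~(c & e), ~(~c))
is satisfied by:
  {c: True}


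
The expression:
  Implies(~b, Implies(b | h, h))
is always true.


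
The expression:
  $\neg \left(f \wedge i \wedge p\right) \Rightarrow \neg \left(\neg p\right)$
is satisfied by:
  {p: True}


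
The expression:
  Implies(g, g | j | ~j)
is always true.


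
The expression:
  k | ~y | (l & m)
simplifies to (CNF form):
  (k | l | ~y) & (k | m | ~y)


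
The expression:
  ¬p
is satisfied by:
  {p: False}


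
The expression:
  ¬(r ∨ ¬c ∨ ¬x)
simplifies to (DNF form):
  c ∧ x ∧ ¬r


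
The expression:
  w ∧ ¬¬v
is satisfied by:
  {w: True, v: True}


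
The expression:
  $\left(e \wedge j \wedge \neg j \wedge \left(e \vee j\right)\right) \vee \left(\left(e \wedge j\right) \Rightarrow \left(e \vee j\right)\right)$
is always true.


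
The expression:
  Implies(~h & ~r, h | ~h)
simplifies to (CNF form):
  True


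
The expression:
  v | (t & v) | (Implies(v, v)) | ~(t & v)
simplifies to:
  True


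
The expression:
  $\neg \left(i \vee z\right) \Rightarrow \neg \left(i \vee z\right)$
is always true.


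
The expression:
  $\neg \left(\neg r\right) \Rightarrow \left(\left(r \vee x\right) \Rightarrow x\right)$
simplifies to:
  $x \vee \neg r$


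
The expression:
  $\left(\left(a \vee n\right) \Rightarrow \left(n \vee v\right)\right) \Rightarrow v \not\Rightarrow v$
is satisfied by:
  {a: True, n: False, v: False}


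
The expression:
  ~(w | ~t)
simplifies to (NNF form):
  t & ~w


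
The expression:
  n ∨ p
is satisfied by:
  {n: True, p: True}
  {n: True, p: False}
  {p: True, n: False}


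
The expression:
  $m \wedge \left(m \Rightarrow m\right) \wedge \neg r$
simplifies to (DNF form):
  $m \wedge \neg r$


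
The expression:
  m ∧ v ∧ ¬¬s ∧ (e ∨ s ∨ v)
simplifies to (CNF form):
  m ∧ s ∧ v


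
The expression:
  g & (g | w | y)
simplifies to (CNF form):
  g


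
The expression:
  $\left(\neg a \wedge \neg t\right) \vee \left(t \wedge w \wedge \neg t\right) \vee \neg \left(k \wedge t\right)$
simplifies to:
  $\neg k \vee \neg t$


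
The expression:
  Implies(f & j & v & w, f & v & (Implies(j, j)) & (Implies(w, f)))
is always true.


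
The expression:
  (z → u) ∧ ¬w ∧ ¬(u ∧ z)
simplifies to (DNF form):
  ¬w ∧ ¬z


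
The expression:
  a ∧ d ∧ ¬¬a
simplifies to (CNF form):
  a ∧ d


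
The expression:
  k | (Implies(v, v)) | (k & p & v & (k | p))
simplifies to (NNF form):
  True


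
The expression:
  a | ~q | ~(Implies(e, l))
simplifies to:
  a | ~q | (e & ~l)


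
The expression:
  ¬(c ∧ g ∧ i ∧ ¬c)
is always true.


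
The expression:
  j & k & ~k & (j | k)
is never true.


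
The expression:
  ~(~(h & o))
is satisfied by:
  {h: True, o: True}


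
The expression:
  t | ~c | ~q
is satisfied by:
  {t: True, c: False, q: False}
  {c: False, q: False, t: False}
  {t: True, q: True, c: False}
  {q: True, c: False, t: False}
  {t: True, c: True, q: False}
  {c: True, t: False, q: False}
  {t: True, q: True, c: True}


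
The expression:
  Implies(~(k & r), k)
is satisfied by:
  {k: True}


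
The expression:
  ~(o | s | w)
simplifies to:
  ~o & ~s & ~w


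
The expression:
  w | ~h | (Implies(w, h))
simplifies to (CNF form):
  True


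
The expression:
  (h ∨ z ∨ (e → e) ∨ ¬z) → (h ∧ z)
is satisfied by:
  {h: True, z: True}


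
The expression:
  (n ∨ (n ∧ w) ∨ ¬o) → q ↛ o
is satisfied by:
  {q: True, o: False, n: False}
  {n: True, q: True, o: False}
  {q: True, o: True, n: False}
  {o: True, n: False, q: False}


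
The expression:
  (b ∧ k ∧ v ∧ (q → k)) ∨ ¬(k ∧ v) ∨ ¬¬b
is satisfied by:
  {b: True, k: False, v: False}
  {k: False, v: False, b: False}
  {v: True, b: True, k: False}
  {v: True, k: False, b: False}
  {b: True, k: True, v: False}
  {k: True, b: False, v: False}
  {v: True, k: True, b: True}


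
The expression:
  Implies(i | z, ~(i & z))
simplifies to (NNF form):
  ~i | ~z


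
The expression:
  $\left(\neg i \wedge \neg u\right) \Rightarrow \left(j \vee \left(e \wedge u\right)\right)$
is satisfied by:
  {i: True, u: True, j: True}
  {i: True, u: True, j: False}
  {i: True, j: True, u: False}
  {i: True, j: False, u: False}
  {u: True, j: True, i: False}
  {u: True, j: False, i: False}
  {j: True, u: False, i: False}


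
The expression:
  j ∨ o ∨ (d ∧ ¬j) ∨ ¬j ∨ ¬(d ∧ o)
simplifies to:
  True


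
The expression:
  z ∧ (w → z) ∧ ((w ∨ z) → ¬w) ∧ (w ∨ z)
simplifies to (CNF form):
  z ∧ ¬w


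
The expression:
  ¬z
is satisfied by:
  {z: False}


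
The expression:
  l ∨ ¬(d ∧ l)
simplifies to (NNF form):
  True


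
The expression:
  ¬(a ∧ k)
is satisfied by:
  {k: False, a: False}
  {a: True, k: False}
  {k: True, a: False}


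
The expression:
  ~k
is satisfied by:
  {k: False}


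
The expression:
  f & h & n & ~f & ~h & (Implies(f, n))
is never true.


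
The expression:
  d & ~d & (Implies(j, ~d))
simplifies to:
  False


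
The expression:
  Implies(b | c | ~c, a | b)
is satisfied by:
  {a: True, b: True}
  {a: True, b: False}
  {b: True, a: False}


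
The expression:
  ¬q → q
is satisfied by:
  {q: True}


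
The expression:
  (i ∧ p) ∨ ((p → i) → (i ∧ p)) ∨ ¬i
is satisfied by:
  {p: True, i: False}
  {i: False, p: False}
  {i: True, p: True}


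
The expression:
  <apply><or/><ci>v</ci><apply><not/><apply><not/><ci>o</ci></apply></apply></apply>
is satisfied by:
  {o: True, v: True}
  {o: True, v: False}
  {v: True, o: False}


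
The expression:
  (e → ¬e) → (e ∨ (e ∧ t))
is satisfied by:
  {e: True}


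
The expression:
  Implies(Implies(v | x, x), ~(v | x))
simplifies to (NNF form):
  ~x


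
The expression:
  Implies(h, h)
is always true.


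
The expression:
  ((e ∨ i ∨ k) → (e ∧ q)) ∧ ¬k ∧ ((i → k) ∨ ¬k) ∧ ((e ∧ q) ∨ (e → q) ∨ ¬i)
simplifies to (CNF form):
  ¬k ∧ (e ∨ ¬i) ∧ (q ∨ ¬e)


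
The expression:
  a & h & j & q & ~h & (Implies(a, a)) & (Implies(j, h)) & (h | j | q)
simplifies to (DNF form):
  False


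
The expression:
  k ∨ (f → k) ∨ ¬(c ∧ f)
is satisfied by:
  {k: True, c: False, f: False}
  {c: False, f: False, k: False}
  {f: True, k: True, c: False}
  {f: True, c: False, k: False}
  {k: True, c: True, f: False}
  {c: True, k: False, f: False}
  {f: True, c: True, k: True}


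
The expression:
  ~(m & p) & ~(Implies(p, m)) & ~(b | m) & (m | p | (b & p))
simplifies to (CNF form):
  p & ~b & ~m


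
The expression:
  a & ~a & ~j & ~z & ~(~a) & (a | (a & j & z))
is never true.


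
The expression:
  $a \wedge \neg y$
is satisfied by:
  {a: True, y: False}


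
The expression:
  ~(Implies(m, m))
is never true.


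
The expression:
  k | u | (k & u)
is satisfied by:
  {k: True, u: True}
  {k: True, u: False}
  {u: True, k: False}


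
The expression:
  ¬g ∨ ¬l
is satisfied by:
  {l: False, g: False}
  {g: True, l: False}
  {l: True, g: False}


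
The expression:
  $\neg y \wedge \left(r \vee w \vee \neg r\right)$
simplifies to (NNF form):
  $\neg y$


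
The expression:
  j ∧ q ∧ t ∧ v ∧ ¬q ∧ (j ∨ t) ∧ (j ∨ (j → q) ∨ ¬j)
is never true.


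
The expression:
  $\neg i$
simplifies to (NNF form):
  $\neg i$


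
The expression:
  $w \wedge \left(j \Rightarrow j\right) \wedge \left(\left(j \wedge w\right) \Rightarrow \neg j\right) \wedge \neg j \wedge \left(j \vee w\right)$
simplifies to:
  $w \wedge \neg j$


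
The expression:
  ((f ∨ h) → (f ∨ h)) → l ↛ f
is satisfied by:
  {l: True, f: False}


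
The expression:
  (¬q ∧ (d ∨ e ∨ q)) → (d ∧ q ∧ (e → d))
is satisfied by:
  {q: True, e: False, d: False}
  {d: True, q: True, e: False}
  {q: True, e: True, d: False}
  {d: True, q: True, e: True}
  {d: False, e: False, q: False}


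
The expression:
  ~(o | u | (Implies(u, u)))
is never true.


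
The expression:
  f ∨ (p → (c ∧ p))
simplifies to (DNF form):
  c ∨ f ∨ ¬p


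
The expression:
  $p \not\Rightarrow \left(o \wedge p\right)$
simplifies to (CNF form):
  $p \wedge \neg o$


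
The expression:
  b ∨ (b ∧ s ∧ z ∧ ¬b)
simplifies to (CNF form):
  b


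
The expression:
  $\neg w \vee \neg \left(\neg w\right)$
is always true.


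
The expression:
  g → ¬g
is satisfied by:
  {g: False}


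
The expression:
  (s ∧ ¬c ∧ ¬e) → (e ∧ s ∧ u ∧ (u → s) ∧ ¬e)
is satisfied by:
  {c: True, e: True, s: False}
  {c: True, s: False, e: False}
  {e: True, s: False, c: False}
  {e: False, s: False, c: False}
  {c: True, e: True, s: True}
  {c: True, s: True, e: False}
  {e: True, s: True, c: False}


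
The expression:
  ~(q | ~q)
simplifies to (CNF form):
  False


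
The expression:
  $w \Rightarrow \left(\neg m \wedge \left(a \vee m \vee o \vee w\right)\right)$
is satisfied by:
  {w: False, m: False}
  {m: True, w: False}
  {w: True, m: False}


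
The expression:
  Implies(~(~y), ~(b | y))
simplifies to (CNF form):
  ~y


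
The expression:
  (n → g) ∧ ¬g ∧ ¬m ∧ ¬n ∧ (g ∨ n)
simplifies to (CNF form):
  False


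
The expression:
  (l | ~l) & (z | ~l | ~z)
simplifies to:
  True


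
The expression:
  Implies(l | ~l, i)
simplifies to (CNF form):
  i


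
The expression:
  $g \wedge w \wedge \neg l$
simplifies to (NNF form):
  $g \wedge w \wedge \neg l$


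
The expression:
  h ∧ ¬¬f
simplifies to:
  f ∧ h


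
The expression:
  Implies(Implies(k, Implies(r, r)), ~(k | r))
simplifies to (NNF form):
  ~k & ~r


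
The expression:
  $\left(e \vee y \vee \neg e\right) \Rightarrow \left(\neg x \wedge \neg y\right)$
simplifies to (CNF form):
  $\neg x \wedge \neg y$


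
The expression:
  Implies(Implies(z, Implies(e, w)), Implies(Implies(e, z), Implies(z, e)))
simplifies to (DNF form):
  e | ~z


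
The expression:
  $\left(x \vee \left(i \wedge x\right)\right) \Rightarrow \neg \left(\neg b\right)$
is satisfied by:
  {b: True, x: False}
  {x: False, b: False}
  {x: True, b: True}


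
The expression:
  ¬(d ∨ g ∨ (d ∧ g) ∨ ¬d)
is never true.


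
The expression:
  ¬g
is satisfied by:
  {g: False}


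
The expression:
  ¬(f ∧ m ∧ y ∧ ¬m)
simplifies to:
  True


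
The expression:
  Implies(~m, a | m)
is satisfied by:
  {a: True, m: True}
  {a: True, m: False}
  {m: True, a: False}


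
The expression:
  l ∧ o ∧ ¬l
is never true.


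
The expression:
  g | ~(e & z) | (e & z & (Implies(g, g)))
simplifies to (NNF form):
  True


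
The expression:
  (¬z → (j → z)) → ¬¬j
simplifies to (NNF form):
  j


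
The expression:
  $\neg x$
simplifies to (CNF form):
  $\neg x$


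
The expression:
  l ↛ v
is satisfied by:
  {l: True, v: False}


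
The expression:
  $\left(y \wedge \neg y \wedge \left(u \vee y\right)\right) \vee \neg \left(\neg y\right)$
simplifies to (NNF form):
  $y$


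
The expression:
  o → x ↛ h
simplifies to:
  (x ∧ ¬h) ∨ ¬o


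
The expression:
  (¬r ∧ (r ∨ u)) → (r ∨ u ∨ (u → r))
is always true.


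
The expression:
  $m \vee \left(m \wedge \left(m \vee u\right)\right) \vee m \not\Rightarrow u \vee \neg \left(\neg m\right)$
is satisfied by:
  {m: True}


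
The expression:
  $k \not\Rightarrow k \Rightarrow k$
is always true.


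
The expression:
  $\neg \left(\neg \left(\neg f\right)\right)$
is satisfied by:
  {f: False}


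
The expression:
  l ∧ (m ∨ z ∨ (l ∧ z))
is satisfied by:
  {z: True, m: True, l: True}
  {z: True, l: True, m: False}
  {m: True, l: True, z: False}


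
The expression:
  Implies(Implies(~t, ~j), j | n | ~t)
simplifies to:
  j | n | ~t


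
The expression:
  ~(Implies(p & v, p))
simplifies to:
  False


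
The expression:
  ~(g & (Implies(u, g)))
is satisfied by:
  {g: False}


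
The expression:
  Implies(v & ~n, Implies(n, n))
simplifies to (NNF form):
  True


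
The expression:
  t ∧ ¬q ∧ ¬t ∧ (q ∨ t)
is never true.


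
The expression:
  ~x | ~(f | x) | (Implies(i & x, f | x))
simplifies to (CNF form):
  True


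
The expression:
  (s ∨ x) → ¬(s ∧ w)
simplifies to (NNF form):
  ¬s ∨ ¬w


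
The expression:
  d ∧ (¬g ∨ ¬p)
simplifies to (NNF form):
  d ∧ (¬g ∨ ¬p)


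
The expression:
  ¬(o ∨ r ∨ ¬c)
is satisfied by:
  {c: True, o: False, r: False}


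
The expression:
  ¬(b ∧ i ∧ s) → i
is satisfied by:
  {i: True}


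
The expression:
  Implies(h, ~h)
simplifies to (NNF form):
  ~h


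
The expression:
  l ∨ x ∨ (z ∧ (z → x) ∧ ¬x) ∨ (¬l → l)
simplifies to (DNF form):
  l ∨ x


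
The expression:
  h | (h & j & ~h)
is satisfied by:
  {h: True}


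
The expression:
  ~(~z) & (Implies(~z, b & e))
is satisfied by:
  {z: True}


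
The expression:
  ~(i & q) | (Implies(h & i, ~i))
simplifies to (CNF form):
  ~h | ~i | ~q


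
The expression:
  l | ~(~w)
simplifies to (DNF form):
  l | w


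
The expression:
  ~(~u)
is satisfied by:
  {u: True}


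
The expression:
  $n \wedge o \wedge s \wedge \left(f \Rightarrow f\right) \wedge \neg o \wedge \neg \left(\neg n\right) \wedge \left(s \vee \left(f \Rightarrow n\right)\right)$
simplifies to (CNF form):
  $\text{False}$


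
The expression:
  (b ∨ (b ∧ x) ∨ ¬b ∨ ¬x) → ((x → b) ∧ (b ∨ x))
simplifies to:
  b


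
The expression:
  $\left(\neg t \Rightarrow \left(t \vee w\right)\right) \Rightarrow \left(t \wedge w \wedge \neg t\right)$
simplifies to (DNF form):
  $\neg t \wedge \neg w$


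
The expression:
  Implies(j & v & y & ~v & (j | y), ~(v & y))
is always true.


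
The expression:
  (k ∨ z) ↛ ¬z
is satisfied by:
  {z: True}


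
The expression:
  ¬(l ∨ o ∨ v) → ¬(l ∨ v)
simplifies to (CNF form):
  True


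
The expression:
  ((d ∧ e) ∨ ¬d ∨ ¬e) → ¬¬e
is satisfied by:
  {e: True}


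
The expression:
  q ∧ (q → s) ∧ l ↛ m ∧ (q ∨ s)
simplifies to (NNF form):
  l ∧ q ∧ s ∧ ¬m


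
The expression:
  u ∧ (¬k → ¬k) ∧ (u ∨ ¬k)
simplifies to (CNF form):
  u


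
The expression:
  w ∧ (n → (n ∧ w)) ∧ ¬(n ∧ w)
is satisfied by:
  {w: True, n: False}


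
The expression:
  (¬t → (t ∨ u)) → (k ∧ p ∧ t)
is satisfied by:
  {p: True, k: True, u: False, t: False}
  {p: True, u: False, k: False, t: False}
  {k: True, p: False, u: False, t: False}
  {p: False, u: False, k: False, t: False}
  {t: True, p: True, k: True, u: False}
  {t: True, p: True, k: True, u: True}


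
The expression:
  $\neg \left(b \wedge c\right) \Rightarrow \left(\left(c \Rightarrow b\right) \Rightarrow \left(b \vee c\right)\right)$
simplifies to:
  $b \vee c$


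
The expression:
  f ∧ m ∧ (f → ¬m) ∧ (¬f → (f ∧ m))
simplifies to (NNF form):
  False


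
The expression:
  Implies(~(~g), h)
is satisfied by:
  {h: True, g: False}
  {g: False, h: False}
  {g: True, h: True}


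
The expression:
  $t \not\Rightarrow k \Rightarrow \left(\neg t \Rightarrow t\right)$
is always true.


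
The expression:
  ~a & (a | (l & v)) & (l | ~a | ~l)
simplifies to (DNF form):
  l & v & ~a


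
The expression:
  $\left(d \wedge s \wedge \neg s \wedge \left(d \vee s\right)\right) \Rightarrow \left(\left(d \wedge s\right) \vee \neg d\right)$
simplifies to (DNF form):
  $\text{True}$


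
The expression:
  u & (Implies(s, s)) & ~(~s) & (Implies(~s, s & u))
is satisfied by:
  {u: True, s: True}


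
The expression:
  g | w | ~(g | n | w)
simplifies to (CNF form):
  g | w | ~n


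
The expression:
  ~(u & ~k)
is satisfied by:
  {k: True, u: False}
  {u: False, k: False}
  {u: True, k: True}


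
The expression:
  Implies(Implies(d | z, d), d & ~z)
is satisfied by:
  {d: True, z: False}
  {z: True, d: False}


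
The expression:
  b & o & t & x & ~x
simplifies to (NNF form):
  False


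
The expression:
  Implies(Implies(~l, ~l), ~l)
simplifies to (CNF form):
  ~l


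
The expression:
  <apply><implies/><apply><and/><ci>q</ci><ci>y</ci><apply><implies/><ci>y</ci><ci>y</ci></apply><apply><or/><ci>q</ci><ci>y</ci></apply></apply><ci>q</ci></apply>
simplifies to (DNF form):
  <true/>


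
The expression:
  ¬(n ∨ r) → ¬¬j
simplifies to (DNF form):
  j ∨ n ∨ r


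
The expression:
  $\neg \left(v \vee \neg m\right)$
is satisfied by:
  {m: True, v: False}


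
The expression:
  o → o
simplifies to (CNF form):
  True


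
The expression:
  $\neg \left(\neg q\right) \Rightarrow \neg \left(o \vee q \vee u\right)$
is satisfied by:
  {q: False}


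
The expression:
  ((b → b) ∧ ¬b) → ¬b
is always true.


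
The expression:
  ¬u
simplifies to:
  ¬u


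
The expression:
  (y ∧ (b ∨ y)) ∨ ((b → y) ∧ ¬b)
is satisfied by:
  {y: True, b: False}
  {b: False, y: False}
  {b: True, y: True}


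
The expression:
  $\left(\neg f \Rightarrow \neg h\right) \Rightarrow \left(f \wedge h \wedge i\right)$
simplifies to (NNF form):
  $h \wedge \left(i \vee \neg f\right)$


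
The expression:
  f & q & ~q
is never true.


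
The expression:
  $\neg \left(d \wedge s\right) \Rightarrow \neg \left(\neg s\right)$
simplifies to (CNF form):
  $s$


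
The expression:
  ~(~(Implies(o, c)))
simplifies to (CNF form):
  c | ~o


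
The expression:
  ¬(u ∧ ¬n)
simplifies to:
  n ∨ ¬u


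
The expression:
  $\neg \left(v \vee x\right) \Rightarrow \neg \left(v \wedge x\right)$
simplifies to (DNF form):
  $\text{True}$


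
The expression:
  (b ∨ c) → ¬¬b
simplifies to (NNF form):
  b ∨ ¬c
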